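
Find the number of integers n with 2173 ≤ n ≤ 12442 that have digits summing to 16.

665

The integers in [2173, 12442] that have digits summing to 16: 2176, 2185, 2194, 2239, 2248, 2257, …, 12427, 12436.
665 qualify.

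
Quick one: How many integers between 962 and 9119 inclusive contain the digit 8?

2931

The integers in [962, 9119] that contain the digit 8: 968, 978, 980, 981, 982, 983, …, 9108, 9118.
2931 qualify.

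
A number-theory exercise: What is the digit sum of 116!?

116! = 33931086844518982011982560935885732032396635556994207701963662088123265314176330336254535971207181169698868584991941607780111073928236261199604691797570505851011072000000000000000000000000000
Sum of its 191 digits: 729.

729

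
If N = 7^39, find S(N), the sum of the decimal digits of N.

136

7^39 = 909543680129861140820205019889143
Sum of its 33 digits: 136.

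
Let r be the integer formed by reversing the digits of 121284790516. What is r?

615097482121

Reversing 121284790516 gives 615097482121.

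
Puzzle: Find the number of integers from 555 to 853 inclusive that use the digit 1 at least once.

57

The integers in [555, 853] that use the digit 1 at least once: 561, 571, 581, 591, 601, 610, …, 841, 851.
57 qualify.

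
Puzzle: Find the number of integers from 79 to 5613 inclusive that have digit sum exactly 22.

The integers in [79, 5613] that have digit sum exactly 22: 499, 589, 598, 679, 688, 697, …, 5584, 5593.
212 qualify.

212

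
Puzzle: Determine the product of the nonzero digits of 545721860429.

5×4×5×7×2×1×8×6×4×2×9 = 4838400

4838400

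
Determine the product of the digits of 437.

84

4×3×7 = 84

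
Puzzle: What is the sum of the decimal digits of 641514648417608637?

6+4+1+5+1+4+6+4+8+4+1+7+6+0+8+6+3+7 = 81

81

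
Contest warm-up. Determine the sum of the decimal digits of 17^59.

332

17^59 = 3948992976476546055807962117305548095339102740462421587418915544041816753
Sum of its 73 digits: 332.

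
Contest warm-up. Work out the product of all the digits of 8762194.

8×7×6×2×1×9×4 = 24192

24192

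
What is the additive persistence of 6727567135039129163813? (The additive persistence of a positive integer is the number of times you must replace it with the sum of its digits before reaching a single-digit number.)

6727567135039129163813 → 95 → 14 → 5 (3 steps)

3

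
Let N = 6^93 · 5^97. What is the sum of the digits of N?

225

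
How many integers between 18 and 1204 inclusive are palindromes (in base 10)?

The integers in [18, 1204] that are palindromes (in base 10): 22, 33, 44, 55, 66, 77, …, 1001, 1111.
100 qualify.

100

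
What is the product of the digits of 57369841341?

5×7×3×6×9×8×4×1×3×4×1 = 2177280

2177280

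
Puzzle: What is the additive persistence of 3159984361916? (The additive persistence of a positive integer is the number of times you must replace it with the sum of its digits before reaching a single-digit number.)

3159984361916 → 65 → 11 → 2 (3 steps)

3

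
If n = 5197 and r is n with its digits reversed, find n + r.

13112

Reverse of 5197 is 7915.
5197 + 7915 = 13112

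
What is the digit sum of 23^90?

568

23^90 = 359339733669351605185101286718740311628342797555834676291480724848488155215018843334859391939330168929445333462245499312849
Sum of its 123 digits: 568.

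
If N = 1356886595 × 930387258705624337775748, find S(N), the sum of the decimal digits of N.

168

1356886595 × 930387258705624337775748 = 1262429999496458715033664577298060
Sum of its 34 digits: 168.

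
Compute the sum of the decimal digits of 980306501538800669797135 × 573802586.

980306501538800669797135 × 573802586 = 562502405655576803668128158391110
Sum of its 33 digits: 134.

134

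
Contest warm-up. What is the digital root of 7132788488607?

6

7+1+3+2+7+8+8+4+8+8+6+0+7 = 69
6+9 = 15
1+5 = 6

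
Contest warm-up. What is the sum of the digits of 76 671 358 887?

66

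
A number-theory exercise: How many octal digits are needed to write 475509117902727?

475509117902727 in base 8 is 15407443003657607, which has 17 digits.

17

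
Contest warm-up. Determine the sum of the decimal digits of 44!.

44! = 2658271574788448768043625811014615890319638528000000000
Sum of its 55 digits: 216.

216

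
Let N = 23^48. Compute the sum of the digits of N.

289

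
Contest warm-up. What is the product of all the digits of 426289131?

4×2×6×2×8×9×1×3×1 = 20736

20736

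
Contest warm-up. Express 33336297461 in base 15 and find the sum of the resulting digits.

33336297461 in base 15 is D0199B70B.
Digit sum: 13+0+1+9+9+11+7+0+11 = 61.

61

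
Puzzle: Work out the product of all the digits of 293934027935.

0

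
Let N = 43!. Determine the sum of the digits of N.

43! = 60415263063373835637355132068513997507264512000000000
Sum of its 53 digits: 180.

180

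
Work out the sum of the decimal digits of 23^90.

568

23^90 = 359339733669351605185101286718740311628342797555834676291480724848488155215018843334859391939330168929445333462245499312849
Sum of its 123 digits: 568.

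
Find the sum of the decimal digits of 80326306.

8+0+3+2+6+3+0+6 = 28

28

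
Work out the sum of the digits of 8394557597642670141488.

8+3+9+4+5+5+7+5+9+7+6+4+2+6+7+0+1+4+1+4+8+8 = 113

113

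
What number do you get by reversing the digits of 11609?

90611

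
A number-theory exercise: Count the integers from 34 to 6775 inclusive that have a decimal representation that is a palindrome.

153

The integers in [34, 6775] that have a decimal representation that is a palindrome: 44, 55, 66, 77, 88, 99, …, 6556, 6666.
153 qualify.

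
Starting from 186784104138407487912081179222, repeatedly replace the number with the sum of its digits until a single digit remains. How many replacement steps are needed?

2

186784104138407487912081179222 → 125 → 8 (2 steps)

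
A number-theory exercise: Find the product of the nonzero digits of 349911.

3×4×9×9×1×1 = 972

972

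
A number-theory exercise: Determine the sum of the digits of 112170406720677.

51

1+1+2+1+7+0+4+0+6+7+2+0+6+7+7 = 51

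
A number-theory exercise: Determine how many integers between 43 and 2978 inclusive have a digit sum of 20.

134

The integers in [43, 2978] that have a digit sum of 20: 299, 389, 398, 479, 488, 497, …, 2963, 2972.
134 qualify.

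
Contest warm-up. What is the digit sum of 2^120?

2^120 = 1329227995784915872903807060280344576
Sum of its 37 digits: 172.

172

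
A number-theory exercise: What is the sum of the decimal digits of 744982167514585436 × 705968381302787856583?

206

744982167514585436 × 705968381302787856583 = 525933854899714227833397892556268525188
Sum of its 39 digits: 206.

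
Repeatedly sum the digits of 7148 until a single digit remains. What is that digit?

7+1+4+8 = 20
2+0 = 2

2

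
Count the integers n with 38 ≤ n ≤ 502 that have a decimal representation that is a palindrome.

46

The integers in [38, 502] that have a decimal representation that is a palindrome: 44, 55, 66, 77, 88, 99, …, 484, 494.
46 qualify.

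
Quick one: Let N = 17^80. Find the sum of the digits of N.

442

17^80 = 272843561753653169767435615050624325866274580142388791900214521038955085904188409449281578168966401
Sum of its 99 digits: 442.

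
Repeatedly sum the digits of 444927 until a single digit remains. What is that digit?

3

4+4+4+9+2+7 = 30
3+0 = 3
(Equivalently, 444927 mod 9 = 3.)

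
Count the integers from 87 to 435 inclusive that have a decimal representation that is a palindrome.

The integers in [87, 435] that have a decimal representation that is a palindrome: 88, 99, 101, 111, 121, 131, …, 424, 434.
36 qualify.

36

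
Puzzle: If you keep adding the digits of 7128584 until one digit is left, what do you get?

8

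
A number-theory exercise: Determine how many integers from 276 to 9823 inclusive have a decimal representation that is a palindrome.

The integers in [276, 9823] that have a decimal representation that is a palindrome: 282, 292, 303, 313, 323, 333, …, 9669, 9779.
160 qualify.

160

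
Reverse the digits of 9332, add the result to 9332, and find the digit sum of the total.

Reversal of 9332 is 2339; 9332 + 2339 = 11671.
Digit sum of 11671: 1+1+6+7+1 = 16.

16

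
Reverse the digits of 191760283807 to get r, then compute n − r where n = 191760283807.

Reverse of 191760283807 is 708382067191.
191760283807 − 708382067191 = -516621783384

-516621783384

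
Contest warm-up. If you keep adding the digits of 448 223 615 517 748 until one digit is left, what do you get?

4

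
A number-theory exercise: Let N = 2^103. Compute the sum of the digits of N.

2^103 = 10141204801825835211973625643008
Sum of its 32 digits: 110.

110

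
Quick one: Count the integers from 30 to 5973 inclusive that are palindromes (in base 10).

146

The integers in [30, 5973] that are palindromes (in base 10): 33, 44, 55, 66, 77, 88, …, 5775, 5885.
146 qualify.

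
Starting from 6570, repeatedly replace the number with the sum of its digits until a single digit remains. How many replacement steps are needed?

2

6570 → 18 → 9 (2 steps)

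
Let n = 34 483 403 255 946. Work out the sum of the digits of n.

60

3+4+4+8+3+4+0+3+2+5+5+9+4+6 = 60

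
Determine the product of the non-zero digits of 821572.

1120

8×2×1×5×7×2 = 1120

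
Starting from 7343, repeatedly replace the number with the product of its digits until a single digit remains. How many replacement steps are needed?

3

7343 → 252 → 20 → 0 (3 steps)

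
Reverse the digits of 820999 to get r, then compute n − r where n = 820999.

Reverse of 820999 is 999028.
820999 − 999028 = -178029

-178029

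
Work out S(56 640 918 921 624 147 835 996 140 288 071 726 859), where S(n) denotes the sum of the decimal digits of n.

5+6+6+4+0+9+1+8+9+2+1+6+2+4+1+4+7+8+3+5+9+9+6+1+4+0+2+8+8+0+7+1+7+2+6+8+5+9 = 183

183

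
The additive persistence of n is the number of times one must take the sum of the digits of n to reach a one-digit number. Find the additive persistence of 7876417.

7876417 → 40 → 4 (2 steps)

2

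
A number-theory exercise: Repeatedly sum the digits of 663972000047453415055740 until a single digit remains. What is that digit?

6+6+3+9+7+2+0+0+0+0+4+7+4+5+3+4+1+5+0+5+5+7+4+0 = 87
8+7 = 15
1+5 = 6

6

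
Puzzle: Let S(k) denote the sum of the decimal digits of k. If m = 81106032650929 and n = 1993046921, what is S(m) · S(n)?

2288

S(81106032650929) = 8+1+1+0+6+0+3+2+6+5+0+9+2+9 = 52.
S(1993046921) = 1+9+9+3+0+4+6+9+2+1 = 44.
52 · 44 = 2288.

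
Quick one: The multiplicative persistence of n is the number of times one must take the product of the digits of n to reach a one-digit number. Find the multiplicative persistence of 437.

3

437 → 84 → 32 → 6 (3 steps)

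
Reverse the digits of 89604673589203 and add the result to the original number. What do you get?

Reverse of 89604673589203 is 30298537640698.
89604673589203 + 30298537640698 = 119903211229901

119903211229901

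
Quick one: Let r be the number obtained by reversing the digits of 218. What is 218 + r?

1030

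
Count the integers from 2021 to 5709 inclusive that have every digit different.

The integers in [2021, 5709] that have every digit different: 2031, 2034, 2035, 2036, 2037, 2038, …, 5708, 5709.
1848 qualify.

1848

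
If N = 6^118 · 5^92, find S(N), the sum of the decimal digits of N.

279

6^118 · 5^92 = 1339947998039519730410816322067814125611713271197247830574602649600000000000000000000000000000000000000000000000000000000000000000000000000000000000000000000
Sum of its 157 digits: 279.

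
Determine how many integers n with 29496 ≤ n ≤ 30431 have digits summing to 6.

The integers in [29496, 30431] that have digits summing to 6: 30003, 30012, 30021, 30030, 30102, 30111, 30120, 30201, 30210, 30300.
10 qualify.

10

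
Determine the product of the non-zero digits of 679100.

378

6×7×9×1 = 378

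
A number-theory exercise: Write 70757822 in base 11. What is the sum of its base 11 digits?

70757822 in base 11 is 36A39443.
Digit sum: 3+6+10+3+9+4+4+3 = 42.

42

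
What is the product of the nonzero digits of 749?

252

7×4×9 = 252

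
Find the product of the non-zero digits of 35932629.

3×5×9×3×2×6×2×9 = 87480

87480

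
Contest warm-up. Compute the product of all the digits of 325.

30

3×2×5 = 30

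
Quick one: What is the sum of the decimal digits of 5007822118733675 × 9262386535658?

5007822118733675 × 9262386535658 = 46384384165529109525192883150
Sum of its 29 digits: 127.

127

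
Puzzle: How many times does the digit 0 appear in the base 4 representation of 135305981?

4

135305981 in base 4 is 20010021223331.
The digit 0 appears 4 times.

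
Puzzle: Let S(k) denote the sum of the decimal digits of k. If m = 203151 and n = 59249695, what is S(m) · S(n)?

S(203151) = 2+0+3+1+5+1 = 12.
S(59249695) = 5+9+2+4+9+6+9+5 = 49.
12 · 49 = 588.

588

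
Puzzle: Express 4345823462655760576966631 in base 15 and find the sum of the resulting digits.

4345823462655760576966631 in base 15 is D108509B13C3354A7573B.
Digit sum: 13+1+0+8+5+0+9+11+1+3+12+3+3+5+4+10+7+5+7+3+11 = 121.

121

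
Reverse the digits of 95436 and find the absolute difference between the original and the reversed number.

31977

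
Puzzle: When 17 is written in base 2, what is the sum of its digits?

2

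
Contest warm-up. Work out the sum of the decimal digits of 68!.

342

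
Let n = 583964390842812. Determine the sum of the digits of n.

5+8+3+9+6+4+3+9+0+8+4+2+8+1+2 = 72

72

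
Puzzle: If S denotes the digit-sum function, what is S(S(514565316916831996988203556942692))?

13

First digit sum: 166.
1+6+6 = 13.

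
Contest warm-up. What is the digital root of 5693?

5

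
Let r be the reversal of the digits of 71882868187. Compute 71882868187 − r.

-6303960630

Reverse of 71882868187 is 78186828817.
71882868187 − 78186828817 = -6303960630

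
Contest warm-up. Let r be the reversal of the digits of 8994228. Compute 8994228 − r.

Reverse of 8994228 is 8224998.
8994228 − 8224998 = 769230

769230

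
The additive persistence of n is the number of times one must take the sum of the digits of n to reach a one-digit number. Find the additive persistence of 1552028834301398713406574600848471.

1552028834301398713406574600848471 → 137 → 11 → 2 (3 steps)

3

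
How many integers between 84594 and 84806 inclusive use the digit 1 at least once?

39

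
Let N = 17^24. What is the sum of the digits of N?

17^24 = 339448671314611904643504117121
Sum of its 30 digits: 109.

109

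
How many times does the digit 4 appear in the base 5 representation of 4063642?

1

4063642 in base 5 is 2020014032.
The digit 4 appears 1 time.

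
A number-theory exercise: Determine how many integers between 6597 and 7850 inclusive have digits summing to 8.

The integers in [6597, 7850] that have digits summing to 8: 7001, 7010, 7100.
3 qualify.

3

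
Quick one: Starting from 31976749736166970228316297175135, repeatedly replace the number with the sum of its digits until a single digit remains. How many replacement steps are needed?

31976749736166970228316297175135 → 153 → 9 (2 steps)

2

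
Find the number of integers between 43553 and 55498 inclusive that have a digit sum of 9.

The integers in [43553, 55498] that have a digit sum of 9: 44001, 44010, 44100, 45000, 50004, 50013, …, 53100, 54000.
39 qualify.

39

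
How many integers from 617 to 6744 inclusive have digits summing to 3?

The integers in [617, 6744] that have digits summing to 3: 1002, 1011, 1020, 1101, 1110, 1200, 2001, 2010, 2100, 3000.
10 qualify.

10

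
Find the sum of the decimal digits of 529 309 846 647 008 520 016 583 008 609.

124

5+2+9+3+0+9+8+4+6+6+4+7+0+0+8+5+2+0+0+1+6+5+8+3+0+0+8+6+0+9 = 124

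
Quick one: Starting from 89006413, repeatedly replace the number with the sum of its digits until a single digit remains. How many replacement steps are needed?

89006413 → 31 → 4 (2 steps)

2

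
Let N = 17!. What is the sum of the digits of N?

17! = 355687428096000
Sum of its 15 digits: 63.

63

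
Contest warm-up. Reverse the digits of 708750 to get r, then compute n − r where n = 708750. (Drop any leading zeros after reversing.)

Reverse of 708750 is 57807.
708750 − 57807 = 650943

650943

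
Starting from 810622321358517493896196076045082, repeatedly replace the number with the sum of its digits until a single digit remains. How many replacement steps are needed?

810622321358517493896196076045082 → 141 → 6 (2 steps)

2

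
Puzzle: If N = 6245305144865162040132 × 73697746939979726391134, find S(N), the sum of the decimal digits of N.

6245305144865162040132 × 73697746939979726391134 = 460264918129226137581986446432568653236989688
Sum of its 45 digits: 225.

225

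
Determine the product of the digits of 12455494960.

1×2×4×5×5×4×9×4×9×6×0 = 0

0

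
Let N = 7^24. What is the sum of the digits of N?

73

7^24 = 191581231380566414401
Sum of its 21 digits: 73.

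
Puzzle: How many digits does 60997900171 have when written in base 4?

18

60997900171 in base 4 is 320303300201132023, which has 18 digits.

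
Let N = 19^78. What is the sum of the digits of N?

19^78 = 5530709837851818935985098926648662357728660588336035659633359363610638296057696191939038924612591641
Sum of its 100 digits: 496.

496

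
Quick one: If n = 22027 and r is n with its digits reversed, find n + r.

94049

Reverse of 22027 is 72022.
22027 + 72022 = 94049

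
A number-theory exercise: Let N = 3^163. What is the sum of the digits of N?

360

3^163 = 589881151426658740854227725580736348849310352832644300781946246613899173590427
Sum of its 78 digits: 360.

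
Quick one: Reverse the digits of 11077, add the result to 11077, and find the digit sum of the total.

32

Reversal of 11077 is 77011; 11077 + 77011 = 88088.
Digit sum of 88088: 8+8+0+8+8 = 32.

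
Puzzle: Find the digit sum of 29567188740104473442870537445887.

152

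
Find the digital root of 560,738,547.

9

5+6+0+7+3+8+5+4+7 = 45
4+5 = 9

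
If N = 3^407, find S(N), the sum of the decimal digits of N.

3^407 = 154294580106292123333159361936569399325502885803165859573399365158656181101311877000438925883900882403884880756263053379252975457448080327360095299702068607120149144003063804951873460651650458187
Sum of its 195 digits: 846.

846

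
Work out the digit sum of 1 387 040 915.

38

1+3+8+7+0+4+0+9+1+5 = 38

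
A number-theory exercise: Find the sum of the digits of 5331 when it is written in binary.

7

5331 in base 2 is 1010011010011.
Digit sum: 1+0+1+0+0+1+1+0+1+0+0+1+1 = 7.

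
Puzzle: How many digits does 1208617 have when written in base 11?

1208617 in base 11 is 756063, which has 6 digits.

6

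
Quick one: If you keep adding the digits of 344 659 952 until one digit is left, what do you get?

2

3+4+4+6+5+9+9+5+2 = 47
4+7 = 11
1+1 = 2
(Equivalently, 344 659 952 mod 9 = 2.)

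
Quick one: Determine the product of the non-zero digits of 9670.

378

9×6×7 = 378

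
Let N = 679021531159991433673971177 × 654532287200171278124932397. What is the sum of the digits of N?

234

679021531159991433673971177 × 654532287200171278124932397 = 444441515848311563749677262103890765143609941651521269
Sum of its 54 digits: 234.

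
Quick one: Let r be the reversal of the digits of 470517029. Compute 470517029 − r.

Reverse of 470517029 is 920715074.
470517029 − 920715074 = -450198045

-450198045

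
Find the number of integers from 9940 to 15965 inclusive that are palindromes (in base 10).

61

The integers in [9940, 15965] that are palindromes (in base 10): 9999, 10001, 10101, 10201, 10301, 10401, …, 15851, 15951.
61 qualify.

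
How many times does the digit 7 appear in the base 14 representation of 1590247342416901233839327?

1590247342416901233839327 in base 14 is 150140A809200514730931.
The digit 7 appears 1 time.

1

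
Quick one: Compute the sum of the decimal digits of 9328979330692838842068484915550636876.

194

9+3+2+8+9+7+9+3+3+0+6+9+2+8+3+8+8+4+2+0+6+8+4+8+4+9+1+5+5+5+0+6+3+6+8+7+6 = 194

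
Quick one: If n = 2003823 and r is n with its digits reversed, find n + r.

Reverse of 2003823 is 3283002.
2003823 + 3283002 = 5286825

5286825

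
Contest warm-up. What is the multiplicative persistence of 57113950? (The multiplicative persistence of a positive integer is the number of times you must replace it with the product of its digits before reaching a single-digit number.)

1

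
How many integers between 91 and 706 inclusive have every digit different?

The integers in [91, 706] that have every digit different: 91, 92, 93, 94, 95, 96, …, 705, 706.
446 qualify.

446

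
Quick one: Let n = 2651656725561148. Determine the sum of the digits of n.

2+6+5+1+6+5+6+7+2+5+5+6+1+1+4+8 = 70

70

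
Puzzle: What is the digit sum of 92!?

92! = 12438414054641307255475324325873553077577991715875414356840239582938137710983519518443046123837041347353107486982656753664000000000000000000000
Sum of its 143 digits: 540.

540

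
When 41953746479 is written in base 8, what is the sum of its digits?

41953746479 in base 8 is 470450657057.
Digit sum: 4+7+0+4+5+0+6+5+7+0+5+7 = 50.

50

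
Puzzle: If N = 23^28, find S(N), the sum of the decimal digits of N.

23^28 = 134393854047545109686936775588697536481
Sum of its 39 digits: 202.

202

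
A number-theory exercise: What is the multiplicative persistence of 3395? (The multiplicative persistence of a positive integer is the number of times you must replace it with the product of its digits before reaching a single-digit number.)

2

3395 → 405 → 0 (2 steps)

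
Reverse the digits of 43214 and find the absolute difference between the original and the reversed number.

1980

Reverse of 43214 is 41234.
|43214 − 41234| = 1980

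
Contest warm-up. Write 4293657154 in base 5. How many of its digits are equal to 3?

3

4293657154 in base 5 is 32243134012104.
The digit 3 appears 3 times.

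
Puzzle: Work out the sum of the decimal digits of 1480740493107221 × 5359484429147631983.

1480740493107221 × 5359484429147631983 = 7936005616416537432267625867849243
Sum of its 34 digits: 157.

157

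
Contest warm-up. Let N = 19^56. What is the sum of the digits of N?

316

19^56 = 407569478172909828847318650548420153417875032325531352984650263038054881
Sum of its 72 digits: 316.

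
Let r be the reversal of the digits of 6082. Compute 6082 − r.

3276

Reverse of 6082 is 2806.
6082 − 2806 = 3276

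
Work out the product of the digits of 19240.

1×9×2×4×0 = 0

0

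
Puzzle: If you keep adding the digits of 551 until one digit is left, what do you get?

2

5+5+1 = 11
1+1 = 2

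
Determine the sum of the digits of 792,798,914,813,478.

87

7+9+2+7+9+8+9+1+4+8+1+3+4+7+8 = 87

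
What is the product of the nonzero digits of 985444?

23040

9×8×5×4×4×4 = 23040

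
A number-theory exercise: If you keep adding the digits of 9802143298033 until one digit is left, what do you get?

7

9+8+0+2+1+4+3+2+9+8+0+3+3 = 52
5+2 = 7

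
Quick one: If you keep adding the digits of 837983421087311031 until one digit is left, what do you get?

8+3+7+9+8+3+4+2+1+0+8+7+3+1+1+0+3+1 = 69
6+9 = 15
1+5 = 6

6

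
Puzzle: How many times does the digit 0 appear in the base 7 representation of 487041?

487041 in base 7 is 4065642.
The digit 0 appears 1 time.

1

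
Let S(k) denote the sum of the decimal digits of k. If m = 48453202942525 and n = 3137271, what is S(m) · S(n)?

S(48453202942525) = 4+8+4+5+3+2+0+2+9+4+2+5+2+5 = 55.
S(3137271) = 3+1+3+7+2+7+1 = 24.
55 · 24 = 1320.

1320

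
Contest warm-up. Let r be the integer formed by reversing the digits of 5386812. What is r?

2186835

Reversing 5386812 gives 2186835.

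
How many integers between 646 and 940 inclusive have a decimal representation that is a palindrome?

30

The integers in [646, 940] that have a decimal representation that is a palindrome: 646, 656, 666, 676, 686, 696, …, 929, 939.
30 qualify.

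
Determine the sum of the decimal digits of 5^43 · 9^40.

306

5^43 · 9^40 = 168039184034507710880556271838922040843726790626533329486846923828125
Sum of its 69 digits: 306.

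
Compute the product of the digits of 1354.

1×3×5×4 = 60

60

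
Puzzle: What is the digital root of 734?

7+3+4 = 14
1+4 = 5
(Equivalently, 734 mod 9 = 5.)

5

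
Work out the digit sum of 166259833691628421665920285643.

138

1+6+6+2+5+9+8+3+3+6+9+1+6+2+8+4+2+1+6+6+5+9+2+0+2+8+5+6+4+3 = 138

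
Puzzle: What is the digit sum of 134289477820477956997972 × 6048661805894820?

165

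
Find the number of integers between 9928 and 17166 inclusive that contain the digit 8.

The integers in [9928, 17166] that contain the digit 8: 9928, 9938, 9948, 9958, 9968, 9978, …, 17148, 17158.
1939 qualify.

1939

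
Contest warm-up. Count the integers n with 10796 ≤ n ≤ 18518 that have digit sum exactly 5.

20

The integers in [10796, 18518] that have digit sum exactly 5: 11003, 11012, 11021, 11030, 11102, 11111, …, 13100, 14000.
20 qualify.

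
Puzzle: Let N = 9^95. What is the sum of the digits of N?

9^95 = 4498196224760364601242719132174628305800834098010033971355568455673974002968757862019419449
Sum of its 91 digits: 396.

396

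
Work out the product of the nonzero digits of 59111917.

5×9×1×1×1×9×1×7 = 2835

2835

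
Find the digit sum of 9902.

9+9+0+2 = 20

20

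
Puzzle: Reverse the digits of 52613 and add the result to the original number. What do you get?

84238

Reverse of 52613 is 31625.
52613 + 31625 = 84238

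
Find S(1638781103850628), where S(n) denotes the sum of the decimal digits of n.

67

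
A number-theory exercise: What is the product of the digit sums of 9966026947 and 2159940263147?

S(9966026947) = 9+9+6+6+0+2+6+9+4+7 = 58.
S(2159940263147) = 2+1+5+9+9+4+0+2+6+3+1+4+7 = 53.
58 · 53 = 3074.

3074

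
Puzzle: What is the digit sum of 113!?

666

113! = 22311927486598136465966070212187151182564399087952213171022161345724023063584214692821047352118139068425569179220877461124773845924561575264739138192463311667200000000000000000000000000
Sum of its 185 digits: 666.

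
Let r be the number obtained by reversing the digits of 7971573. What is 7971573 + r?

11723370

Reverse of 7971573 is 3751797.
7971573 + 3751797 = 11723370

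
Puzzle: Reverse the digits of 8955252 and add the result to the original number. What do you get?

11480850

Reverse of 8955252 is 2525598.
8955252 + 2525598 = 11480850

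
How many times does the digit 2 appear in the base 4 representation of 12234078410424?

12234078410424 in base 4 is 2302001313321131122320.
The digit 2 appears 6 times.

6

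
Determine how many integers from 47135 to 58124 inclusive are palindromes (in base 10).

110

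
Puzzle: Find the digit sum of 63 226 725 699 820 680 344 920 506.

6+3+2+2+6+7+2+5+6+9+9+8+2+0+6+8+0+3+4+4+9+2+0+5+0+6 = 114

114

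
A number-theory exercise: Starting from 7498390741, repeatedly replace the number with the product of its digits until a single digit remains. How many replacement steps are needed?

1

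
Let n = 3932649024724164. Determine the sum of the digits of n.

66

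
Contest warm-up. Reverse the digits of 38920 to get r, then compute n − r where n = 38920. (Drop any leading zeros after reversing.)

35937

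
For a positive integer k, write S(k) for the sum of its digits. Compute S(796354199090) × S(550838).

1798

S(796354199090) = 7+9+6+3+5+4+1+9+9+0+9+0 = 62.
S(550838) = 5+5+0+8+3+8 = 29.
62 · 29 = 1798.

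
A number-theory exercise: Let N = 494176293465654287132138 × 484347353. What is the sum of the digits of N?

494176293465654287132138 × 484347353 = 239352979655440850385553001530714
Sum of its 33 digits: 136.

136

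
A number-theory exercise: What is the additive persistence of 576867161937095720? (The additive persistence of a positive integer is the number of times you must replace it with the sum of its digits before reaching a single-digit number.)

3

576867161937095720 → 89 → 17 → 8 (3 steps)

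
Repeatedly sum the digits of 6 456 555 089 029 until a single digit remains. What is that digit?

1

6+4+5+6+5+5+5+0+8+9+0+2+9 = 64
6+4 = 10
1+0 = 1
(Equivalently, 6 456 555 089 029 mod 9 = 1.)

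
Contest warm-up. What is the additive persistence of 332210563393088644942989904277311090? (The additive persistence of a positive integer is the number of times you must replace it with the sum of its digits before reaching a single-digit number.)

3

332210563393088644942989904277311090 → 154 → 10 → 1 (3 steps)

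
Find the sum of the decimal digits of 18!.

18! = 6402373705728000
Sum of its 16 digits: 54.

54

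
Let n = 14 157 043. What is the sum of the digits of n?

1+4+1+5+7+0+4+3 = 25

25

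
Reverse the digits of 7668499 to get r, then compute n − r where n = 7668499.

Reverse of 7668499 is 9948667.
7668499 − 9948667 = -2280168

-2280168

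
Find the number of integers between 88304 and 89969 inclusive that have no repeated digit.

The integers in [88304, 89969] that have no repeated digit: 89012, 89013, 89014, 89015, 89016, 89017, …, 89764, 89765.
336 qualify.

336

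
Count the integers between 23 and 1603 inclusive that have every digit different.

The integers in [23, 1603] that have every digit different: 23, 24, 25, 26, 27, 28, …, 1602, 1603.
1000 qualify.

1000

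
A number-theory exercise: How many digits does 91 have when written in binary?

91 in base 2 is 1011011, which has 7 digits.

7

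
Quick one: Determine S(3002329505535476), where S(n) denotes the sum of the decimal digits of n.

59

3+0+0+2+3+2+9+5+0+5+5+3+5+4+7+6 = 59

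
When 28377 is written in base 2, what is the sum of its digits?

10

28377 in base 2 is 110111011011001.
Digit sum: 1+1+0+1+1+1+0+1+1+0+1+1+0+0+1 = 10.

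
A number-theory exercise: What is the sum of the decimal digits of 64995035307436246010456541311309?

6+4+9+9+5+0+3+5+3+0+7+4+3+6+2+4+6+0+1+0+4+5+6+5+4+1+3+1+1+3+0+9 = 119

119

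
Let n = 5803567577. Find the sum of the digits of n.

53

5+8+0+3+5+6+7+5+7+7 = 53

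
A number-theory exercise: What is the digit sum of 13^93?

514

13^93 = 39512250320847782482430188505249695960763096088389485759674433411807305339789553275948906695914138977853
Sum of its 104 digits: 514.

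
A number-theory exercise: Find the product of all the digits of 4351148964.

414720

4×3×5×1×1×4×8×9×6×4 = 414720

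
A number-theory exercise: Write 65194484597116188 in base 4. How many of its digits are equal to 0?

6

65194484597116188 in base 4 is 3213213200213033232130310130.
The digit 0 appears 6 times.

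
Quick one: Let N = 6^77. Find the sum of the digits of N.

6^77 = 827268102990819696904779987451100917723545245377785847873536
Sum of its 60 digits: 306.

306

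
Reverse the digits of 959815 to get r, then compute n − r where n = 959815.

440856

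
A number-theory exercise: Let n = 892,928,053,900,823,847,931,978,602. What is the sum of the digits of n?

8+9+2+9+2+8+0+5+3+9+0+0+8+2+3+8+4+7+9+3+1+9+7+8+6+0+2 = 132

132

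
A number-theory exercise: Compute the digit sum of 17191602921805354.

1+7+1+9+1+6+0+2+9+2+1+8+0+5+3+5+4 = 64

64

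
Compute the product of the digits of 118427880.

1×1×8×4×2×7×8×8×0 = 0

0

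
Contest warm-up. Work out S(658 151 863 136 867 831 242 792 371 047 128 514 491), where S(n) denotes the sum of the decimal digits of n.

169

6+5+8+1+5+1+8+6+3+1+3+6+8+6+7+8+3+1+2+4+2+7+9+2+3+7+1+0+4+7+1+2+8+5+1+4+4+9+1 = 169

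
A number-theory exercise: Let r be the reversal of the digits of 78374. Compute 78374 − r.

30987

Reverse of 78374 is 47387.
78374 − 47387 = 30987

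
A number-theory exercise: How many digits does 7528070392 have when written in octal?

7528070392 in base 8 is 70055236370, which has 11 digits.

11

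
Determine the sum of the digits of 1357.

1+3+5+7 = 16

16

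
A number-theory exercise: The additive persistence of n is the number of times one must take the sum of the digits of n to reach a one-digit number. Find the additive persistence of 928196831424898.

3

928196831424898 → 82 → 10 → 1 (3 steps)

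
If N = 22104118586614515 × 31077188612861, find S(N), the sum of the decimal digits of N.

22104118586614515 × 31077188612861 = 686933862437265787294978277415
Sum of its 30 digits: 165.

165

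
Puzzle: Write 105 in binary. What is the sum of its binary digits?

105 in base 2 is 1101001.
Digit sum: 1+1+0+1+0+0+1 = 4.

4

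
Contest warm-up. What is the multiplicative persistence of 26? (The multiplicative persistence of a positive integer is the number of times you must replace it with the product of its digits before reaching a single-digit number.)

26 → 12 → 2 (2 steps)

2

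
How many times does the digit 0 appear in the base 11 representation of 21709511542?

21709511542 in base 11 is 92304A9384.
The digit 0 appears 1 time.

1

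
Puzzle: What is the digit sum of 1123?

7

1+1+2+3 = 7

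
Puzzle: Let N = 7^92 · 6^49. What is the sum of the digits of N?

540

7^92 · 6^49 = 75584187703075689190545009752126935594698360172446769094333148624087572903858287432650437960767203597126116201988096
Sum of its 116 digits: 540.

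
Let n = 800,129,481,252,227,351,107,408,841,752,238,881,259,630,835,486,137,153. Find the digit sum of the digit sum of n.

First digit sum: 218.
2+1+8 = 11.

11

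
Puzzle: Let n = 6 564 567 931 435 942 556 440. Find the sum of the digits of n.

6+5+6+4+5+6+7+9+3+1+4+3+5+9+4+2+5+5+6+4+4+0 = 103

103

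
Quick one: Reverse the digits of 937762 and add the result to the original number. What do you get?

Reverse of 937762 is 267739.
937762 + 267739 = 1205501

1205501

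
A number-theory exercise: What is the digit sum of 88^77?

88^77 = 531087103598055830162114134701314318635107577671932558712958760797519874418950722595771202111690285649629506552989438520529955619014031956938386833408
Sum of its 150 digits: 670.

670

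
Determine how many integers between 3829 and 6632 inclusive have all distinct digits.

1436

The integers in [3829, 6632] that have all distinct digits: 3829, 3840, 3841, 3842, 3845, 3846, …, 6597, 6598.
1436 qualify.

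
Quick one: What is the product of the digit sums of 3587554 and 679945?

S(3587554) = 3+5+8+7+5+5+4 = 37.
S(679945) = 6+7+9+9+4+5 = 40.
37 · 40 = 1480.

1480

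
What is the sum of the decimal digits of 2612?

11

2+6+1+2 = 11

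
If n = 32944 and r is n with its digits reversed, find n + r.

77867

Reverse of 32944 is 44923.
32944 + 44923 = 77867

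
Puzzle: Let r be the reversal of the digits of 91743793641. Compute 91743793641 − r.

Reverse of 91743793641 is 14639734719.
91743793641 − 14639734719 = 77104058922

77104058922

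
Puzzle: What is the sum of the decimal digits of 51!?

51! = 1551118753287382280224243016469303211063259720016986112000000000000
Sum of its 67 digits: 198.

198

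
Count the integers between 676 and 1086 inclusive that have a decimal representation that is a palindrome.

The integers in [676, 1086] that have a decimal representation that is a palindrome: 676, 686, 696, 707, 717, 727, …, 999, 1001.
34 qualify.

34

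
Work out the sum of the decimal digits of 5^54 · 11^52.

439

5^54 · 11^52 = 78849666787190371682362533072482050980993799712852783179162230453584925271570682525634765625
Sum of its 92 digits: 439.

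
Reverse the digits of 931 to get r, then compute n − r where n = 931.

Reverse of 931 is 139.
931 − 139 = 792

792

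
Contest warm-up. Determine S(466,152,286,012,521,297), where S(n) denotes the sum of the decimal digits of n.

69

4+6+6+1+5+2+2+8+6+0+1+2+5+2+1+2+9+7 = 69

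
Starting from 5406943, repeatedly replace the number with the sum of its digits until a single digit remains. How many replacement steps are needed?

2

5406943 → 31 → 4 (2 steps)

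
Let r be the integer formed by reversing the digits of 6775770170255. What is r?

5520710775776

Reversing 6775770170255 gives 5520710775776.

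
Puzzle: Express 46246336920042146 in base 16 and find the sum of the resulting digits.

46246336920042146 in base 16 is A44CCC64483AA2.
Digit sum: 10+4+4+12+12+12+6+4+4+8+3+10+10+2 = 101.

101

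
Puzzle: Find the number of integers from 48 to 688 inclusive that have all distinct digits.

The integers in [48, 688] that have all distinct digits: 48, 49, 50, 51, 52, 53, …, 685, 687.
470 qualify.

470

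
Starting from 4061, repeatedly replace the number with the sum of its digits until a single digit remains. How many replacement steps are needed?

2

4061 → 11 → 2 (2 steps)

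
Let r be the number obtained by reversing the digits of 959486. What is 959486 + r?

1644445

Reverse of 959486 is 684959.
959486 + 684959 = 1644445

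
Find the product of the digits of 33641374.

18144

3×3×6×4×1×3×7×4 = 18144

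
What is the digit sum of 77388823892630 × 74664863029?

119

77388823892630 × 74664863029 = 5778225935918621552576270
Sum of its 25 digits: 119.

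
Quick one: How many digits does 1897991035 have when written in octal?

11

1897991035 in base 8 is 16110205573, which has 11 digits.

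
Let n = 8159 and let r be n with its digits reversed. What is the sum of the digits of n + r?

28

Reversal of 8159 is 9518; 8159 + 9518 = 17677.
Digit sum of 17677: 1+7+6+7+7 = 28.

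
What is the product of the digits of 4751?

4×7×5×1 = 140

140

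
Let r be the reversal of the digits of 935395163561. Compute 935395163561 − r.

Reverse of 935395163561 is 165361593539.
935395163561 − 165361593539 = 770033570022

770033570022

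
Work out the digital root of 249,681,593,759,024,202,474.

2+4+9+6+8+1+5+9+3+7+5+9+0+2+4+2+0+2+4+7+4 = 93
9+3 = 12
1+2 = 3

3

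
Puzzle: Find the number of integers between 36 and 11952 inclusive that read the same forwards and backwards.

206

The integers in [36, 11952] that read the same forwards and backwards: 44, 55, 66, 77, 88, 99, …, 11811, 11911.
206 qualify.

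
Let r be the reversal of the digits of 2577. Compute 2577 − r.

-5175

Reverse of 2577 is 7752.
2577 − 7752 = -5175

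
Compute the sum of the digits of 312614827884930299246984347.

133

3+1+2+6+1+4+8+2+7+8+8+4+9+3+0+2+9+9+2+4+6+9+8+4+3+4+7 = 133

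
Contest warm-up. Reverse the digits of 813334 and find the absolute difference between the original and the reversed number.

Reverse of 813334 is 433318.
|813334 − 433318| = 380016

380016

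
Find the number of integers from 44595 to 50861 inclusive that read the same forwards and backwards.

63

The integers in [44595, 50861] that read the same forwards and backwards: 44644, 44744, 44844, 44944, 45054, 45154, …, 50705, 50805.
63 qualify.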